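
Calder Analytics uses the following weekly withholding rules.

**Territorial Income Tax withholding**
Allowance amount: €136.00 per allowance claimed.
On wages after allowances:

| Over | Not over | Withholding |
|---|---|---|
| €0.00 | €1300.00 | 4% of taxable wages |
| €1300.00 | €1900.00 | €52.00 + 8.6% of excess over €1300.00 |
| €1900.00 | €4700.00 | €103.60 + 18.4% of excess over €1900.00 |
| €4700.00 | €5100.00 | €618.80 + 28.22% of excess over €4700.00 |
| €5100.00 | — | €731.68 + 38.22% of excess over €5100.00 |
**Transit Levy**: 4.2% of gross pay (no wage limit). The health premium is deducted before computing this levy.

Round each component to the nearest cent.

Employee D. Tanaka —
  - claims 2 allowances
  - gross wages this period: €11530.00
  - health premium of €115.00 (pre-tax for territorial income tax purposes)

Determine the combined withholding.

Territorial Income Tax: taxable = €11530.00 − €115.00 − 2×€136.00 = €11143.00
  €731.68 + 38.22% × (€11143.00 − €5100.00) = €731.68 + 38.22% × €6043.00 = €3041.31
Transit Levy: 4.2% × €11415.00 = €479.43
Total: €3041.31 + €479.43 = €3520.74

€3520.74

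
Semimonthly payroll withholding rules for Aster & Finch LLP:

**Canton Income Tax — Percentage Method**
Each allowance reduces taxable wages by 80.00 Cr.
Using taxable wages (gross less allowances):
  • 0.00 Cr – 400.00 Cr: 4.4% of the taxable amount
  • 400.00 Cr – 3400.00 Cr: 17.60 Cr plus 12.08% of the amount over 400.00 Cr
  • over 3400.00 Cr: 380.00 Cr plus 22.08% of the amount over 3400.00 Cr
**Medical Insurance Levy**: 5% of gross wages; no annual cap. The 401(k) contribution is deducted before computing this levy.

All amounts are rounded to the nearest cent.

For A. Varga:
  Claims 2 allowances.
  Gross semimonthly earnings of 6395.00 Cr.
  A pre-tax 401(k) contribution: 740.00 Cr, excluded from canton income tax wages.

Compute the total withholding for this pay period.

1125.33 Cr

Canton Income Tax: taxable = 6395.00 Cr − 740.00 Cr − 2×80.00 Cr = 5495.00 Cr
  380.00 Cr + 22.08% × (5495.00 Cr − 3400.00 Cr) = 380.00 Cr + 22.08% × 2095.00 Cr = 842.58 Cr
Medical Insurance Levy: 5% × 5655.00 Cr = 282.75 Cr
Total: 842.58 Cr + 282.75 Cr = 1125.33 Cr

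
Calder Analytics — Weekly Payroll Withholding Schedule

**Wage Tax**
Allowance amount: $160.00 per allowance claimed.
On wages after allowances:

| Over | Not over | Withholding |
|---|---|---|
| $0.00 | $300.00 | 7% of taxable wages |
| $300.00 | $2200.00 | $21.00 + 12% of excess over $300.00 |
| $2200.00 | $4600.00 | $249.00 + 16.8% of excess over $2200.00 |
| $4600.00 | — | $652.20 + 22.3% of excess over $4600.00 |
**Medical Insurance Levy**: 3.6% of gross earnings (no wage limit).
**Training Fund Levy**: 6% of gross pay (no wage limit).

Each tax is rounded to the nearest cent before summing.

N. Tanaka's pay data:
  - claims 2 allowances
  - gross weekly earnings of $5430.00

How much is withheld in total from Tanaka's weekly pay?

Wage Tax: taxable = $5430.00 − 2×$160.00 = $5110.00
  $652.20 + 22.3% × ($5110.00 − $4600.00) = $652.20 + 22.3% × $510.00 = $765.93
Medical Insurance Levy: 3.6% × $5430.00 = $195.48
Training Fund Levy: 6% × $5430.00 = $325.80
Total: $765.93 + $195.48 + $325.80 = $1287.21

$1287.21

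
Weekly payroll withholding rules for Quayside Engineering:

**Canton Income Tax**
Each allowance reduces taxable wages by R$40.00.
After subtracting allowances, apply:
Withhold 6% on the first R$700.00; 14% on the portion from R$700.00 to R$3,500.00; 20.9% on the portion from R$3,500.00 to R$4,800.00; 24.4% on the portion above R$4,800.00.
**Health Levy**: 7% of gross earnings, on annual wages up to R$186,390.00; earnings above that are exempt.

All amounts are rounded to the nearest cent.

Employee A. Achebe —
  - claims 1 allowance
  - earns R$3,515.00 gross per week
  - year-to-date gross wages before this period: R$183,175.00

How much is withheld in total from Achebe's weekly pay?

R$655.55

Canton Income Tax: taxable = R$3,515.00 − 1×R$40.00 = R$3,475.00
  R$42.00 + 14% × (R$3,475.00 − R$700.00) = R$42.00 + 14% × R$2,775.00 = R$430.50
Health Levy: cap R$186,390.00 − YTD R$183,175.00 = R$3,215.00 subject; 7% × R$3,215.00 = R$225.05
Total: R$430.50 + R$225.05 = R$655.55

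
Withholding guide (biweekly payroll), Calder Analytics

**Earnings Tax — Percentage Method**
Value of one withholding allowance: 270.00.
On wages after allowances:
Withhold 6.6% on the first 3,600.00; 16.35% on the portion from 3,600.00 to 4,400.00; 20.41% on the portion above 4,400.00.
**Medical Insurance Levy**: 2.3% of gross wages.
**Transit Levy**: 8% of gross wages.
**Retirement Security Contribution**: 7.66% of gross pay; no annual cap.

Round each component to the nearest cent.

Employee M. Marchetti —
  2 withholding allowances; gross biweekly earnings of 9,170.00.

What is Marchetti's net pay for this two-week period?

Earnings Tax: taxable = 9,170.00 − 2×270.00 = 8,630.00
  368.40 + 20.41% × (8,630.00 − 4,400.00) = 368.40 + 20.41% × 4,230.00 = 1,231.74
Medical Insurance Levy: 2.3% × 9,170.00 = 210.91
Transit Levy: 8% × 9,170.00 = 733.60
Retirement Security Contribution: 7.66% × 9,170.00 = 702.42
Total withheld: 1,231.74 + 210.91 + 733.60 + 702.42 = 2,878.67
Net pay: 9,170.00 − 2,878.67 = 6,291.33

6,291.33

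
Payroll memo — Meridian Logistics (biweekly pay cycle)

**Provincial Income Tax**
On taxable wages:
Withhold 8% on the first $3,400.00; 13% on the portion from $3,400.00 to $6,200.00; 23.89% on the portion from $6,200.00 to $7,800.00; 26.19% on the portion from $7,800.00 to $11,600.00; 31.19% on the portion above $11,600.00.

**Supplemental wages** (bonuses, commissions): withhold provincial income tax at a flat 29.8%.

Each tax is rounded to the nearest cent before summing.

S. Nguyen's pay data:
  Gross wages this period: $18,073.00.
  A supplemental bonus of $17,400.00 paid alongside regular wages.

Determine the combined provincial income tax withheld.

Provincial Income Tax: taxable = $18,073.00
  $2,013.46 + 31.19% × ($18,073.00 − $11,600.00) = $2,013.46 + 31.19% × $6,473.00 = $4,032.39
Supplemental (29.8% flat on bonus): 29.8% × $17,400.00 = $5,185.20
Total provincial income tax: $4,032.39 + $5,185.20 = $9,217.59

$9,217.59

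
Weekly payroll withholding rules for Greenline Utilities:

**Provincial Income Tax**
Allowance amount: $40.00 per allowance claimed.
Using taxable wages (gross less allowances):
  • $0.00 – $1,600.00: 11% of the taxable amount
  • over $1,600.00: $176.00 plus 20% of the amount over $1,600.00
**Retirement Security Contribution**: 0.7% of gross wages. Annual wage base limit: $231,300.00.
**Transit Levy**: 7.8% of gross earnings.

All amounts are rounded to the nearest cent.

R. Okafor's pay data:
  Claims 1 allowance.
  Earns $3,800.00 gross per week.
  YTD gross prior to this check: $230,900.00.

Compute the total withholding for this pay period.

$907.20

Provincial Income Tax: taxable = $3,800.00 − 1×$40.00 = $3,760.00
  $176.00 + 20% × ($3,760.00 − $1,600.00) = $176.00 + 20% × $2,160.00 = $608.00
Retirement Security Contribution: cap $231,300.00 − YTD $230,900.00 = $400.00 subject; 0.7% × $400.00 = $2.80
Transit Levy: 7.8% × $3,800.00 = $296.40
Total: $608.00 + $2.80 + $296.40 = $907.20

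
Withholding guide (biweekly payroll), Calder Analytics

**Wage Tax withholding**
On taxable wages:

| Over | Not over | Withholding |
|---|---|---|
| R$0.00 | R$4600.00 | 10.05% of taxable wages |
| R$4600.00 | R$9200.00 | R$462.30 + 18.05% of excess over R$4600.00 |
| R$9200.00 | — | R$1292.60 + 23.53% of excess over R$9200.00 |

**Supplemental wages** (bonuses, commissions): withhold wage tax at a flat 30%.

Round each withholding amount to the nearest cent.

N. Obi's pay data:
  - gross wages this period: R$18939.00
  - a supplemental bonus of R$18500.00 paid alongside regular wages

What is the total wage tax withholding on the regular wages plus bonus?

Wage Tax: taxable = R$18939.00
  R$1292.60 + 23.53% × (R$18939.00 − R$9200.00) = R$1292.60 + 23.53% × R$9739.00 = R$3584.19
Supplemental (30% flat on bonus): 30% × R$18500.00 = R$5550.00
Total wage tax: R$3584.19 + R$5550.00 = R$9134.19

R$9134.19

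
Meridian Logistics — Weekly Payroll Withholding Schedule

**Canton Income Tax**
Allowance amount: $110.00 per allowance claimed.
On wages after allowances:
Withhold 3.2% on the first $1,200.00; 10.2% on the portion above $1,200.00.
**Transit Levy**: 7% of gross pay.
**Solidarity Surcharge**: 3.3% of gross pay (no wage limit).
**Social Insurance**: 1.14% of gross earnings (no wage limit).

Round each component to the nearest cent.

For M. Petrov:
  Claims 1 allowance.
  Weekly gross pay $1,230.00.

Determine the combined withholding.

$176.55

Canton Income Tax: taxable = $1,230.00 − 1×$110.00 = $1,120.00
  3.2% × $1,120.00 = $35.84
Transit Levy: 7% × $1,230.00 = $86.10
Solidarity Surcharge: 3.3% × $1,230.00 = $40.59
Social Insurance: 1.14% × $1,230.00 = $14.02
Total: $35.84 + $86.10 + $40.59 + $14.02 = $176.55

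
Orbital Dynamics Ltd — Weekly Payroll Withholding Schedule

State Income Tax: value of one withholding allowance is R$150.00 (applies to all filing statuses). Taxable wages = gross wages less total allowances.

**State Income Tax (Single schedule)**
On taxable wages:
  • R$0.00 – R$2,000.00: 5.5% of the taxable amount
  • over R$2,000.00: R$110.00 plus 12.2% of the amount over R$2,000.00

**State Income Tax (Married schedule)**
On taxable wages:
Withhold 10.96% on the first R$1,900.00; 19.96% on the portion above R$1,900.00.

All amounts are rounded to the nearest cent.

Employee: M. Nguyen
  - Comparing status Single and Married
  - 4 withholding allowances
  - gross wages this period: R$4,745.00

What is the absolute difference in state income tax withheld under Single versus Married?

R$284.65

State Income Tax (Single): taxable = R$4,745.00 − 4×R$150.00 = R$4,145.00
  R$110.00 + 12.2% × (R$4,145.00 − R$2,000.00) = R$110.00 + 12.2% × R$2,145.00 = R$371.69
State Income Tax (Married): taxable = R$4,745.00 − 4×R$150.00 = R$4,145.00
  R$208.24 + 19.96% × (R$4,145.00 − R$1,900.00) = R$208.24 + 19.96% × R$2,245.00 = R$656.34
Difference: |R$371.69 − R$656.34| = R$284.65 (higher under Married)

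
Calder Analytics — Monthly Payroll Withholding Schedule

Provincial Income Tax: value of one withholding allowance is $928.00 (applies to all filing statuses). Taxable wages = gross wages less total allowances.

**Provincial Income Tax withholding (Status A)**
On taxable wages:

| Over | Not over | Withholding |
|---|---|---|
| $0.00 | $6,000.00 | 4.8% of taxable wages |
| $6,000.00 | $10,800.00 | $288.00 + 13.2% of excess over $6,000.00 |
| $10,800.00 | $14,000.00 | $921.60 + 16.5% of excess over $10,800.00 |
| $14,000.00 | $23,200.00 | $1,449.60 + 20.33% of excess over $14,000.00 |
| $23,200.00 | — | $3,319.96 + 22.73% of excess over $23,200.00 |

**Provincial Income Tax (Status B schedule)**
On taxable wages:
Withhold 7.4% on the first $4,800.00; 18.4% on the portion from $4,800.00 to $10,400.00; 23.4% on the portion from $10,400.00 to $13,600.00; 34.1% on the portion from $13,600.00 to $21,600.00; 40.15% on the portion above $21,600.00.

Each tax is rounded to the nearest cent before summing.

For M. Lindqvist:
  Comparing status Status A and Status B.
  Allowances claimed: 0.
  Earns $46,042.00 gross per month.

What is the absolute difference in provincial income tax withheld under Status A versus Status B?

Provincial Income Tax (Status A): taxable = $46,042.00
  $3,319.96 + 22.73% × ($46,042.00 − $23,200.00) = $3,319.96 + 22.73% × $22,842.00 = $8,511.95
Provincial Income Tax (Status B): taxable = $46,042.00
  $4,862.40 + 40.15% × ($46,042.00 − $21,600.00) = $4,862.40 + 40.15% × $24,442.00 = $14,675.86
Difference: |$8,511.95 − $14,675.86| = $6,163.91 (higher under Status B)

$6,163.91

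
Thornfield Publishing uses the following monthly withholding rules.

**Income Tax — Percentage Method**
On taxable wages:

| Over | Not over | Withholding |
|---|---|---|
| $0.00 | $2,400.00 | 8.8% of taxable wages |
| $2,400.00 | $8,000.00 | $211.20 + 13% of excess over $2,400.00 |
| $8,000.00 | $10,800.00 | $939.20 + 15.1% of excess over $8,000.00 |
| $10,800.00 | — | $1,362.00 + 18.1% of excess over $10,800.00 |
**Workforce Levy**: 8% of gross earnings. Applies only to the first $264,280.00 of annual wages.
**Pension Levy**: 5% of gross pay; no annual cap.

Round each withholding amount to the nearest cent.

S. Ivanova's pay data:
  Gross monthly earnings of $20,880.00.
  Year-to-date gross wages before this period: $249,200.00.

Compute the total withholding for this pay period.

$5,436.88

Income Tax: taxable = $20,880.00
  $1,362.00 + 18.1% × ($20,880.00 − $10,800.00) = $1,362.00 + 18.1% × $10,080.00 = $3,186.48
Workforce Levy: cap $264,280.00 − YTD $249,200.00 = $15,080.00 subject; 8% × $15,080.00 = $1,206.40
Pension Levy: 5% × $20,880.00 = $1,044.00
Total: $3,186.48 + $1,206.40 + $1,044.00 = $5,436.88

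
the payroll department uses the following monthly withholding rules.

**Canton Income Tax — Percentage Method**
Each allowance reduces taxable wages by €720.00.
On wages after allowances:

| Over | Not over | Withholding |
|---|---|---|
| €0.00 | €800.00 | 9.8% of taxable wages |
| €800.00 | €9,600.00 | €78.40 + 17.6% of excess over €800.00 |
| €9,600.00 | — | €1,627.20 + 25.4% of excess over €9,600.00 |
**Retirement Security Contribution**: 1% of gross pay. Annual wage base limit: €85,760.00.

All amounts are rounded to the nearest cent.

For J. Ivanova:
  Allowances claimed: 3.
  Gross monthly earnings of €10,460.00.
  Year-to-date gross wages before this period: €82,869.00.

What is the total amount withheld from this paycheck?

€1,427.31

Canton Income Tax: taxable = €10,460.00 − 3×€720.00 = €8,300.00
  €78.40 + 17.6% × (€8,300.00 − €800.00) = €78.40 + 17.6% × €7,500.00 = €1,398.40
Retirement Security Contribution: cap €85,760.00 − YTD €82,869.00 = €2,891.00 subject; 1% × €2,891.00 = €28.91
Total: €1,398.40 + €28.91 = €1,427.31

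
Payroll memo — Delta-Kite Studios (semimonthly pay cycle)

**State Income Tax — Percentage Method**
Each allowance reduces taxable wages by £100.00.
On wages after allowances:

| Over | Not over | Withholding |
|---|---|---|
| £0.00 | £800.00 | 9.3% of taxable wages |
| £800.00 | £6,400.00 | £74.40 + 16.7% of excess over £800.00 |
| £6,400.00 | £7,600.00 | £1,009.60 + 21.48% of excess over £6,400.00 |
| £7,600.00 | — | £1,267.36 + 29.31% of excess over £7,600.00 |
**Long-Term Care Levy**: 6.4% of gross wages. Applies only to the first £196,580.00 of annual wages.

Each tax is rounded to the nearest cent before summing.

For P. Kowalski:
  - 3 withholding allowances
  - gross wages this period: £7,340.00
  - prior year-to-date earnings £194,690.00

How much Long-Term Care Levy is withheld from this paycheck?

Long-Term Care Levy: cap £196,580.00 − YTD £194,690.00 = £1,890.00 subject; 6.4% × £1,890.00 = £120.96

£120.96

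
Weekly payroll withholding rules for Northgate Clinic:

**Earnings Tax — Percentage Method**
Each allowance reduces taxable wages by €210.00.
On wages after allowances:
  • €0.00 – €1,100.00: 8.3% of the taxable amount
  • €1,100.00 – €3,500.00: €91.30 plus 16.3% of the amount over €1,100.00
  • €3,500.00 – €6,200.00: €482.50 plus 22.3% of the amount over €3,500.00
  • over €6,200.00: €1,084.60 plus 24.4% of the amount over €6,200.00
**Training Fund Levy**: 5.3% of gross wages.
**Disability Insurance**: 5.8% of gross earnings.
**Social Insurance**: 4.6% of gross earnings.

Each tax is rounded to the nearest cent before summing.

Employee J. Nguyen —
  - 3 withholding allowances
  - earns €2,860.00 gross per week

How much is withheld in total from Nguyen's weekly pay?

Earnings Tax: taxable = €2,860.00 − 3×€210.00 = €2,230.00
  €91.30 + 16.3% × (€2,230.00 − €1,100.00) = €91.30 + 16.3% × €1,130.00 = €275.49
Training Fund Levy: 5.3% × €2,860.00 = €151.58
Disability Insurance: 5.8% × €2,860.00 = €165.88
Social Insurance: 4.6% × €2,860.00 = €131.56
Total: €275.49 + €151.58 + €165.88 + €131.56 = €724.51

€724.51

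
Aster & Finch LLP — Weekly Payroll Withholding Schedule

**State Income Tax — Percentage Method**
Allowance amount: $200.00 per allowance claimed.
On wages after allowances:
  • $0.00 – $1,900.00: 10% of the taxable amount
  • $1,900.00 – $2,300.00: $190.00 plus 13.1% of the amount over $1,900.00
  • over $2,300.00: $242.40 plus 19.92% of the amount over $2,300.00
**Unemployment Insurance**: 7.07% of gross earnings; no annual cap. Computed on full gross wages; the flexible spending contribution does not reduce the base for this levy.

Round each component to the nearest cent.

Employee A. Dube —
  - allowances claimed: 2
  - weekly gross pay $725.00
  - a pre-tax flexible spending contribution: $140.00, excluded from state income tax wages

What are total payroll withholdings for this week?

State Income Tax: taxable = $725.00 − $140.00 − 2×$200.00 = $185.00
  10% × $185.00 = $18.50
Unemployment Insurance: 7.07% × $725.00 = $51.26
Total: $18.50 + $51.26 = $69.76

$69.76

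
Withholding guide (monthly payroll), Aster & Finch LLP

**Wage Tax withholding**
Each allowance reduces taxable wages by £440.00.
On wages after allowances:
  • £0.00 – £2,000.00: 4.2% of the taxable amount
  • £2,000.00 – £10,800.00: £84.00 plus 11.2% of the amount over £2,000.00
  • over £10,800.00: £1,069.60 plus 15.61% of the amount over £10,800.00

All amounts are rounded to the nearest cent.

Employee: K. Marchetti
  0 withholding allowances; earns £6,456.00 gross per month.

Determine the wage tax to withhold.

Wage Tax: taxable = £6,456.00
  £84.00 + 11.2% × (£6,456.00 − £2,000.00) = £84.00 + 11.2% × £4,456.00 = £583.07

£583.07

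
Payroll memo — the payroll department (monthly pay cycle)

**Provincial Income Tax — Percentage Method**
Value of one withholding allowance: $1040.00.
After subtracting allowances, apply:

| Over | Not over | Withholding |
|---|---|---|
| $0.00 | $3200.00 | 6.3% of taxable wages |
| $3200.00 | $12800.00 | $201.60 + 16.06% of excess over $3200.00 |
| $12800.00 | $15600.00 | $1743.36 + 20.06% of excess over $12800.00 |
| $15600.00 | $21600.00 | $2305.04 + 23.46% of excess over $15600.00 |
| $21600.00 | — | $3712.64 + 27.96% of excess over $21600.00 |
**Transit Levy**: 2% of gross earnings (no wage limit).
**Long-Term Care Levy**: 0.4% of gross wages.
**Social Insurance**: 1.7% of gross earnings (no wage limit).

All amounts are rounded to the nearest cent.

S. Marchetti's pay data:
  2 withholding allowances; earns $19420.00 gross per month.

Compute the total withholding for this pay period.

Provincial Income Tax: taxable = $19420.00 − 2×$1040.00 = $17340.00
  $2305.04 + 23.46% × ($17340.00 − $15600.00) = $2305.04 + 23.46% × $1740.00 = $2713.24
Transit Levy: 2% × $19420.00 = $388.40
Long-Term Care Levy: 0.4% × $19420.00 = $77.68
Social Insurance: 1.7% × $19420.00 = $330.14
Total: $2713.24 + $388.40 + $77.68 + $330.14 = $3509.46

$3509.46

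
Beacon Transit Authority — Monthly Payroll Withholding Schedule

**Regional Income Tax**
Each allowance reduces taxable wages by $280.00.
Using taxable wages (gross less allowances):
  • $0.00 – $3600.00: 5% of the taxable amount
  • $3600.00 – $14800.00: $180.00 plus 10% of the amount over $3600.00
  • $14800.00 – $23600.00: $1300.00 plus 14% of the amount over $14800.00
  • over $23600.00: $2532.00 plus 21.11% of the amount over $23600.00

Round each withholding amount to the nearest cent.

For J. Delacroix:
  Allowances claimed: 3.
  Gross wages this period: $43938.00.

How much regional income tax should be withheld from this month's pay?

$6648.03

Regional Income Tax: taxable = $43938.00 − 3×$280.00 = $43098.00
  $2532.00 + 21.11% × ($43098.00 − $23600.00) = $2532.00 + 21.11% × $19498.00 = $6648.03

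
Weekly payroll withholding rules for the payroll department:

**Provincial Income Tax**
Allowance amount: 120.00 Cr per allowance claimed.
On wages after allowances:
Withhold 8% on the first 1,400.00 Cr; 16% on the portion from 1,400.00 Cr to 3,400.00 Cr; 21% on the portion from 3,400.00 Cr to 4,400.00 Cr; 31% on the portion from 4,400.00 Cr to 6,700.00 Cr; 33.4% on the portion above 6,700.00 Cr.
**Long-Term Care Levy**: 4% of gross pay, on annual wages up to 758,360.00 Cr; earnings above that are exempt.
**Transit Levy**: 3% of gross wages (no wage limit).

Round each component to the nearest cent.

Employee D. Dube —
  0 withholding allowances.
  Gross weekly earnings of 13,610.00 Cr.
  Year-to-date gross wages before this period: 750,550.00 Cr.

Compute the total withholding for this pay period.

Provincial Income Tax: taxable = 13,610.00 Cr
  1,355.00 Cr + 33.4% × (13,610.00 Cr − 6,700.00 Cr) = 1,355.00 Cr + 33.4% × 6,910.00 Cr = 3,662.94 Cr
Long-Term Care Levy: cap 758,360.00 Cr − YTD 750,550.00 Cr = 7,810.00 Cr subject; 4% × 7,810.00 Cr = 312.40 Cr
Transit Levy: 3% × 13,610.00 Cr = 408.30 Cr
Total: 3,662.94 Cr + 312.40 Cr + 408.30 Cr = 4,383.64 Cr

4,383.64 Cr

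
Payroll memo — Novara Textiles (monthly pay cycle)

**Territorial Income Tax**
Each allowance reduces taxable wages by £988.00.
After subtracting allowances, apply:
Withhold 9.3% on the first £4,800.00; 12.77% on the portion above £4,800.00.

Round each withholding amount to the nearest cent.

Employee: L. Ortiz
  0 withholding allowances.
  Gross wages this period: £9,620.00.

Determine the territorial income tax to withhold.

Territorial Income Tax: taxable = £9,620.00
  £446.40 + 12.77% × (£9,620.00 − £4,800.00) = £446.40 + 12.77% × £4,820.00 = £1,061.91

£1,061.91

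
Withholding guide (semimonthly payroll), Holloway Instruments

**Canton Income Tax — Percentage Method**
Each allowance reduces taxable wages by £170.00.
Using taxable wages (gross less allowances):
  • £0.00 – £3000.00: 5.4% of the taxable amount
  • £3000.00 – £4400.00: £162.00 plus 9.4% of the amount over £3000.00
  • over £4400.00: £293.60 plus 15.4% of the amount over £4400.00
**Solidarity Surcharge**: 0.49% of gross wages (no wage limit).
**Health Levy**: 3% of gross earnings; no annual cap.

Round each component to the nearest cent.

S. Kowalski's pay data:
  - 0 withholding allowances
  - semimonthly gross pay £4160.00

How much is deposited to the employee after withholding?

£3743.78

Canton Income Tax: taxable = £4160.00
  £162.00 + 9.4% × (£4160.00 − £3000.00) = £162.00 + 9.4% × £1160.00 = £271.04
Solidarity Surcharge: 0.49% × £4160.00 = £20.38
Health Levy: 3% × £4160.00 = £124.80
Total withheld: £271.04 + £20.38 + £124.80 = £416.22
Net pay: £4160.00 − £416.22 = £3743.78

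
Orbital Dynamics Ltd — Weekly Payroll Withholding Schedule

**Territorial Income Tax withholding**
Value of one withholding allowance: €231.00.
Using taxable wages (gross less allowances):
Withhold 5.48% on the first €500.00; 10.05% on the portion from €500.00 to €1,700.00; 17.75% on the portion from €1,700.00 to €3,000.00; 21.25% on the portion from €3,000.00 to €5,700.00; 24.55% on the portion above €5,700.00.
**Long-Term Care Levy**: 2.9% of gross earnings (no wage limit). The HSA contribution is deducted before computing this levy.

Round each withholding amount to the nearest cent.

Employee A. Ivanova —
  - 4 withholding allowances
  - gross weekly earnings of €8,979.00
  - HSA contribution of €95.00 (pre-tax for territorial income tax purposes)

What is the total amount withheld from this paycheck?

Territorial Income Tax: taxable = €8,979.00 − €95.00 − 4×€231.00 = €7,960.00
  €952.50 + 24.55% × (€7,960.00 − €5,700.00) = €952.50 + 24.55% × €2,260.00 = €1,507.33
Long-Term Care Levy: 2.9% × €8,884.00 = €257.64
Total: €1,507.33 + €257.64 = €1,764.97

€1,764.97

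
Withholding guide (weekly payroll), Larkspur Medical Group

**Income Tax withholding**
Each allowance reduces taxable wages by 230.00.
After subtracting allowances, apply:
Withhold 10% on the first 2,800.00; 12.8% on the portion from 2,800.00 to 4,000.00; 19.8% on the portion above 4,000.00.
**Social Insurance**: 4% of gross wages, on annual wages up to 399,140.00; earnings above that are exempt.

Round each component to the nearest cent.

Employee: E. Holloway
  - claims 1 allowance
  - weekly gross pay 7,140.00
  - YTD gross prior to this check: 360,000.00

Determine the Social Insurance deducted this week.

Social Insurance: 4% × 7,140.00 = 285.60

285.60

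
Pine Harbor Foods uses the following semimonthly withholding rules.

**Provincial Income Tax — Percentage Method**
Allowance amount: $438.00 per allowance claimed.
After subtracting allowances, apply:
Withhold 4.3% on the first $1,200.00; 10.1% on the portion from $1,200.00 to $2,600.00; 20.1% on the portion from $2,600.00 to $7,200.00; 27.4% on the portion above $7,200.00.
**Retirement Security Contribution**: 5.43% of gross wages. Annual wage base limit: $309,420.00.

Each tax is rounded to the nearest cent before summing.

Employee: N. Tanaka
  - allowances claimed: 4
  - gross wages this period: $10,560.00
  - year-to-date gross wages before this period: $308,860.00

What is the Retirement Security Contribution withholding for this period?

$30.41

Retirement Security Contribution: cap $309,420.00 − YTD $308,860.00 = $560.00 subject; 5.43% × $560.00 = $30.41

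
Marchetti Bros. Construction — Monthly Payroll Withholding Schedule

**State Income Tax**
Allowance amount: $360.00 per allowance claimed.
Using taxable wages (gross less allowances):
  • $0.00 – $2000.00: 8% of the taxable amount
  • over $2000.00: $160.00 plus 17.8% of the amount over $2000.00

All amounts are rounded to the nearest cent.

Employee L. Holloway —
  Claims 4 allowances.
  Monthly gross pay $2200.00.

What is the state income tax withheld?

$60.80

State Income Tax: taxable = $2200.00 − 4×$360.00 = $760.00
  8% × $760.00 = $60.80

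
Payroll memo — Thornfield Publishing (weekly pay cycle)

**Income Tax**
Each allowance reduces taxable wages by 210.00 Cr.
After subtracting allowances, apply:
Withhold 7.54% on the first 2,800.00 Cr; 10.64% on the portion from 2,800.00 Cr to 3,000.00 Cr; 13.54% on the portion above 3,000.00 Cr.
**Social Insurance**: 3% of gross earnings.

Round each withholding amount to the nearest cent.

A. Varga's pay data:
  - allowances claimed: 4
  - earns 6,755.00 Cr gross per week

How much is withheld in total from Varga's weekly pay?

829.74 Cr

Income Tax: taxable = 6,755.00 Cr − 4×210.00 Cr = 5,915.00 Cr
  232.40 Cr + 13.54% × (5,915.00 Cr − 3,000.00 Cr) = 232.40 Cr + 13.54% × 2,915.00 Cr = 627.09 Cr
Social Insurance: 3% × 6,755.00 Cr = 202.65 Cr
Total: 627.09 Cr + 202.65 Cr = 829.74 Cr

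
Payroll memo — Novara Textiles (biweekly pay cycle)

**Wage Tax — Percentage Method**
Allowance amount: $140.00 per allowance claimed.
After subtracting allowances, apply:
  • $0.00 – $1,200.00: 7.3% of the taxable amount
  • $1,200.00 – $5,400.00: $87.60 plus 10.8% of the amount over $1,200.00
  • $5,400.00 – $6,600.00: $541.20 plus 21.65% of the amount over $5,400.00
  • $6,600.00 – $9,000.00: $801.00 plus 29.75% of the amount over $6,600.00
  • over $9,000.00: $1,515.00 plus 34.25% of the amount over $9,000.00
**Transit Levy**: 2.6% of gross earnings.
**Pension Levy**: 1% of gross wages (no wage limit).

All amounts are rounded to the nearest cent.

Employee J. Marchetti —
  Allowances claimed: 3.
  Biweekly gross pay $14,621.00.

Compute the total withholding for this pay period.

Wage Tax: taxable = $14,621.00 − 3×$140.00 = $14,201.00
  $1,515.00 + 34.25% × ($14,201.00 − $9,000.00) = $1,515.00 + 34.25% × $5,201.00 = $3,296.34
Transit Levy: 2.6% × $14,621.00 = $380.15
Pension Levy: 1% × $14,621.00 = $146.21
Total: $3,296.34 + $380.15 + $146.21 = $3,822.70

$3,822.70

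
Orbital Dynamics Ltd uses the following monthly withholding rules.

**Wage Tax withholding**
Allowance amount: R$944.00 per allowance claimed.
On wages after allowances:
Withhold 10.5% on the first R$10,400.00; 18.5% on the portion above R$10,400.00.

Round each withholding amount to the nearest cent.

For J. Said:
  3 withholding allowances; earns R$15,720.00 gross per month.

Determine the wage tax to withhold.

Wage Tax: taxable = R$15,720.00 − 3×R$944.00 = R$12,888.00
  R$1,092.00 + 18.5% × (R$12,888.00 − R$10,400.00) = R$1,092.00 + 18.5% × R$2,488.00 = R$1,552.28

R$1,552.28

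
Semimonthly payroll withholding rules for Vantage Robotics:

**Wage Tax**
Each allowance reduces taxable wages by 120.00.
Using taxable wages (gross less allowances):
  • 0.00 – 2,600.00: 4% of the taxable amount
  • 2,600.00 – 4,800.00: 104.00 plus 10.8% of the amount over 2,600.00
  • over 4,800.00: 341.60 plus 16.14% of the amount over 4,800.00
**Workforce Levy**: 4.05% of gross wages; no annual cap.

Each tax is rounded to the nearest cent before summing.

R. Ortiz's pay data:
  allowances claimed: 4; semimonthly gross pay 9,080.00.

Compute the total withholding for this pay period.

1,322.66

Wage Tax: taxable = 9,080.00 − 4×120.00 = 8,600.00
  341.60 + 16.14% × (8,600.00 − 4,800.00) = 341.60 + 16.14% × 3,800.00 = 954.92
Workforce Levy: 4.05% × 9,080.00 = 367.74
Total: 954.92 + 367.74 = 1,322.66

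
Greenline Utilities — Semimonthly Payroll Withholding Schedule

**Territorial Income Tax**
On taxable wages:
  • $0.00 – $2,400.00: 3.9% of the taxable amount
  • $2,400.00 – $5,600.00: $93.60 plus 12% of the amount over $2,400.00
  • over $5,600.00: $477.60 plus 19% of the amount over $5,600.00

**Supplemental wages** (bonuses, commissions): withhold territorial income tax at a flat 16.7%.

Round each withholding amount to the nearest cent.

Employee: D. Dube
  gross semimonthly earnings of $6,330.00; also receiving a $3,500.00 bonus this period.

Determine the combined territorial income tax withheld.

$1,200.80

Territorial Income Tax: taxable = $6,330.00
  $477.60 + 19% × ($6,330.00 − $5,600.00) = $477.60 + 19% × $730.00 = $616.30
Supplemental (16.7% flat on bonus): 16.7% × $3,500.00 = $584.50
Total territorial income tax: $616.30 + $584.50 = $1,200.80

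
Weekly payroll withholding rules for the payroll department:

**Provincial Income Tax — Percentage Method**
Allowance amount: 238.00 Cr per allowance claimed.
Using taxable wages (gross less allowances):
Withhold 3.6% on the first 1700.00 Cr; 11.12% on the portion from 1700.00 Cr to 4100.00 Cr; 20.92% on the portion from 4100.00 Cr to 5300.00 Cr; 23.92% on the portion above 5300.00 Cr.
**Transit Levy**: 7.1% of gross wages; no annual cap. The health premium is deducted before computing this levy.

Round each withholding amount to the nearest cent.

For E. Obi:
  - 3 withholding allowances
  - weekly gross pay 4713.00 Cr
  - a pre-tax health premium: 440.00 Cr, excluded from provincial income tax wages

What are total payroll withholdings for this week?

Provincial Income Tax: taxable = 4713.00 Cr − 440.00 Cr − 3×238.00 Cr = 3559.00 Cr
  61.20 Cr + 11.12% × (3559.00 Cr − 1700.00 Cr) = 61.20 Cr + 11.12% × 1859.00 Cr = 267.92 Cr
Transit Levy: 7.1% × 4273.00 Cr = 303.38 Cr
Total: 267.92 Cr + 303.38 Cr = 571.30 Cr

571.30 Cr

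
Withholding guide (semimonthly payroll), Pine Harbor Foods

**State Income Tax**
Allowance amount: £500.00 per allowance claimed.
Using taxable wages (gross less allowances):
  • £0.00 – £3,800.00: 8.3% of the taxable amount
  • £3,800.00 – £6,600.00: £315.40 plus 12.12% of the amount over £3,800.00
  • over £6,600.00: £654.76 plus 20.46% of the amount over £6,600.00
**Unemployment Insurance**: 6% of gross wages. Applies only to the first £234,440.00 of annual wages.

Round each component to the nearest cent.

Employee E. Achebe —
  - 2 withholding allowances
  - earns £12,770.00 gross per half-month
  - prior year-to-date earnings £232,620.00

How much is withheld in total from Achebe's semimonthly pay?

£1,821.74

State Income Tax: taxable = £12,770.00 − 2×£500.00 = £11,770.00
  £654.76 + 20.46% × (£11,770.00 − £6,600.00) = £654.76 + 20.46% × £5,170.00 = £1,712.54
Unemployment Insurance: cap £234,440.00 − YTD £232,620.00 = £1,820.00 subject; 6% × £1,820.00 = £109.20
Total: £1,712.54 + £109.20 = £1,821.74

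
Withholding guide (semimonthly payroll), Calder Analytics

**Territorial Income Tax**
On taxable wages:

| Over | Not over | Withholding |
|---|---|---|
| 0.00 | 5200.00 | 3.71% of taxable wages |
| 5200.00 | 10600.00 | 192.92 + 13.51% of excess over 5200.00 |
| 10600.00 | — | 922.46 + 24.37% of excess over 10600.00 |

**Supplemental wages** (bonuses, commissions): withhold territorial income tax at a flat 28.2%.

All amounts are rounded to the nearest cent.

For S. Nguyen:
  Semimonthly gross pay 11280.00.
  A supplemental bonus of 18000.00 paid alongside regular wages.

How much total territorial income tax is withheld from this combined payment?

Territorial Income Tax: taxable = 11280.00
  922.46 + 24.37% × (11280.00 − 10600.00) = 922.46 + 24.37% × 680.00 = 1088.18
Supplemental (28.2% flat on bonus): 28.2% × 18000.00 = 5076.00
Total territorial income tax: 1088.18 + 5076.00 = 6164.18

6164.18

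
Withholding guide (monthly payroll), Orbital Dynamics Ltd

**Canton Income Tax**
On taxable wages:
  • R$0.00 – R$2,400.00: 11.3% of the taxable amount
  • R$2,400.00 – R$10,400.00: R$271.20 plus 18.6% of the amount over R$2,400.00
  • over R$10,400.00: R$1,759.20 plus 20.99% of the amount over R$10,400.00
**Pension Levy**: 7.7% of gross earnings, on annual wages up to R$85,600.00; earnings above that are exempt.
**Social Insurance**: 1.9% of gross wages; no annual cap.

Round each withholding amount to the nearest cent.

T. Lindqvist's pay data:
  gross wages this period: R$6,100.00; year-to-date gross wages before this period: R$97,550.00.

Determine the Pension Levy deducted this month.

R$0.00

Pension Levy: YTD R$97,550.00 ≥ cap R$85,600.00 → R$0.00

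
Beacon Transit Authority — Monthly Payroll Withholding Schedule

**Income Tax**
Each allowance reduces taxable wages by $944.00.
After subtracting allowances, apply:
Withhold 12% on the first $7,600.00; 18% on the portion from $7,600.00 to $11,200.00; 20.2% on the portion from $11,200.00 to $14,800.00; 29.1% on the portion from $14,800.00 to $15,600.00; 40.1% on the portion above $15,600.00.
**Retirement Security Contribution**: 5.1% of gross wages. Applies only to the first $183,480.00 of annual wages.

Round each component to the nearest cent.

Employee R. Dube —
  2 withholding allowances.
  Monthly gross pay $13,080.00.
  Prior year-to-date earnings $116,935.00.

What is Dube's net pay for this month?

Income Tax: taxable = $13,080.00 − 2×$944.00 = $11,192.00
  $912.00 + 18% × ($11,192.00 − $7,600.00) = $912.00 + 18% × $3,592.00 = $1,558.56
Retirement Security Contribution: 5.1% × $13,080.00 = $667.08
Total withheld: $1,558.56 + $667.08 = $2,225.64
Net pay: $13,080.00 − $2,225.64 = $10,854.36

$10,854.36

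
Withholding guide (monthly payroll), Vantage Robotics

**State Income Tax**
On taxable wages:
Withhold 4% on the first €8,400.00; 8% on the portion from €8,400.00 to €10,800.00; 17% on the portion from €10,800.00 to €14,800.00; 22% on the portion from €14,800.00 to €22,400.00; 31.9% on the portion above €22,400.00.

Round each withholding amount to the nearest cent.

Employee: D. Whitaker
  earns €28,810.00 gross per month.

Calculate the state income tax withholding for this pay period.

€4,924.79

State Income Tax: taxable = €28,810.00
  €2,880.00 + 31.9% × (€28,810.00 − €22,400.00) = €2,880.00 + 31.9% × €6,410.00 = €4,924.79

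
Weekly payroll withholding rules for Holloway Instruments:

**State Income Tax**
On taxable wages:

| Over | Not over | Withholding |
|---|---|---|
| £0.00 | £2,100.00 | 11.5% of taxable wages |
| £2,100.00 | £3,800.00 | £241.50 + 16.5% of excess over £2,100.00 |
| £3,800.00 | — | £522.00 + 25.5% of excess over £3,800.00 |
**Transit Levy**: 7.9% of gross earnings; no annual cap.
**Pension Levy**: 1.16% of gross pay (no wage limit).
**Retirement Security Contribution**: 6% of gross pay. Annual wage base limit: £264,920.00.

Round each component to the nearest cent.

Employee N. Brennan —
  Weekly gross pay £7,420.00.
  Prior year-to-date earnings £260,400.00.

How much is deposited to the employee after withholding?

£5,031.45

State Income Tax: taxable = £7,420.00
  £522.00 + 25.5% × (£7,420.00 − £3,800.00) = £522.00 + 25.5% × £3,620.00 = £1,445.10
Transit Levy: 7.9% × £7,420.00 = £586.18
Pension Levy: 1.16% × £7,420.00 = £86.07
Retirement Security Contribution: cap £264,920.00 − YTD £260,400.00 = £4,520.00 subject; 6% × £4,520.00 = £271.20
Total withheld: £1,445.10 + £586.18 + £86.07 + £271.20 = £2,388.55
Net pay: £7,420.00 − £2,388.55 = £5,031.45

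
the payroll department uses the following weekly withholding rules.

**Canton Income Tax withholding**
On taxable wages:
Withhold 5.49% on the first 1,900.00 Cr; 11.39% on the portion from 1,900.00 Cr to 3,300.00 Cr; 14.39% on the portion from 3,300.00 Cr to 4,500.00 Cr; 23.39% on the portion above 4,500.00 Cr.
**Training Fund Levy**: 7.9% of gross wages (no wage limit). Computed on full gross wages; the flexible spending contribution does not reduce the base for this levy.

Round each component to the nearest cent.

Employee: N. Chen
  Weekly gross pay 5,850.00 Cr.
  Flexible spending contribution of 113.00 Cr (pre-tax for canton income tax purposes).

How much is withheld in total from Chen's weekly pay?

1,187.93 Cr

Canton Income Tax: taxable = 5,850.00 Cr − 113.00 Cr = 5,737.00 Cr
  436.45 Cr + 23.39% × (5,737.00 Cr − 4,500.00 Cr) = 436.45 Cr + 23.39% × 1,237.00 Cr = 725.78 Cr
Training Fund Levy: 7.9% × 5,850.00 Cr = 462.15 Cr
Total: 725.78 Cr + 462.15 Cr = 1,187.93 Cr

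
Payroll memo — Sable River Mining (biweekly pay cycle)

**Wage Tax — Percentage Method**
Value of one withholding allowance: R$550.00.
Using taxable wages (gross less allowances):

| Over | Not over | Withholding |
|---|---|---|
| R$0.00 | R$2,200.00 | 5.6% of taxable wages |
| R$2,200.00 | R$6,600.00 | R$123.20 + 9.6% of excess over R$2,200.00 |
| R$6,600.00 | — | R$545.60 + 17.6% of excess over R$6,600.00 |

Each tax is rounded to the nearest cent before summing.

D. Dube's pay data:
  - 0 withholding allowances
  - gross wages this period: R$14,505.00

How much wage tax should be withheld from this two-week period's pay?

Wage Tax: taxable = R$14,505.00
  R$545.60 + 17.6% × (R$14,505.00 − R$6,600.00) = R$545.60 + 17.6% × R$7,905.00 = R$1,936.88

R$1,936.88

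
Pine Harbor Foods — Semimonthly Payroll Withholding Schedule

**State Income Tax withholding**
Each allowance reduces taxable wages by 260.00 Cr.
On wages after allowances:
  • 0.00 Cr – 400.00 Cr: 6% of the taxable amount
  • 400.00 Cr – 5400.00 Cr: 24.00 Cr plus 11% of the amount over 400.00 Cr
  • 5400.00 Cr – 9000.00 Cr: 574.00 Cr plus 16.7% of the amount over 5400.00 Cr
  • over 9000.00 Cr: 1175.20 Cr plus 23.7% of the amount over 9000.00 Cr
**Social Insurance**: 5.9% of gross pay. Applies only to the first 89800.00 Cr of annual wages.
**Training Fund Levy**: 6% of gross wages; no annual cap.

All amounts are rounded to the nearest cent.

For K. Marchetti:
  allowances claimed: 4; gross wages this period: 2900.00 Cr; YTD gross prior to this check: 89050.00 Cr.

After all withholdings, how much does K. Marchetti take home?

2497.15 Cr

State Income Tax: taxable = 2900.00 Cr − 4×260.00 Cr = 1860.00 Cr
  24.00 Cr + 11% × (1860.00 Cr − 400.00 Cr) = 24.00 Cr + 11% × 1460.00 Cr = 184.60 Cr
Social Insurance: cap 89800.00 Cr − YTD 89050.00 Cr = 750.00 Cr subject; 5.9% × 750.00 Cr = 44.25 Cr
Training Fund Levy: 6% × 2900.00 Cr = 174.00 Cr
Total withheld: 184.60 Cr + 44.25 Cr + 174.00 Cr = 402.85 Cr
Net pay: 2900.00 Cr − 402.85 Cr = 2497.15 Cr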